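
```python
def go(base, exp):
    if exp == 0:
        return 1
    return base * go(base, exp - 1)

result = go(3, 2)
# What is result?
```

go(3, 2) = 3 * 3 = 9

Answer: 9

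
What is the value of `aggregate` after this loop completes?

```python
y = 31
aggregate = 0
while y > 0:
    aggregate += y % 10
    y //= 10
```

Sum digits of 31
`aggregate` takes the values: 0 → 1 → 4

Answer: 4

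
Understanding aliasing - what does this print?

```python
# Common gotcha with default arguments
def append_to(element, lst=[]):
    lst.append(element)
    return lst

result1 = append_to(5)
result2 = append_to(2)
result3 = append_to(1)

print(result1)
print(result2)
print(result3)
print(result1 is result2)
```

Key concept: mutable default argument gotcha.
Step by step:
`result1 = append_to(5)` → result1 = [5]
`result2 = append_to(2)` → result1 = [5, 2] (same object as result2); result2 = [5, 2] (same object as result1)
`result3 = append_to(1)` → result1 = [5, 2, 1] (same object as result2, result3); result2 = [5, 2, 1] (same object as result1, result3); result3 = [5, 2, 1] (same object as result1, result2)
`print(result1)` → prints [5, 2, 1]
`print(result2)` → prints [5, 2, 1]
`print(result3)` → prints [5, 2, 1]
`print(result1 is result2)` → prints True

Answer:
[5, 2, 1]
[5, 2, 1]
[5, 2, 1]
True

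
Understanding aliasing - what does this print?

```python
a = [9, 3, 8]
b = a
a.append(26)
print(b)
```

Key concept: basic list aliasing.
Step by step:
`a = [9, 3, 8]` → a = [9, 3, 8]
`b = a` → b = [9, 3, 8] (same object as a)
`a.append(26)` → a = [9, 3, 8, 26] (same object as b); b = [9, 3, 8, 26] (same object as a)
`print(b)` → prints [9, 3, 8, 26]

Answer: [9, 3, 8, 26]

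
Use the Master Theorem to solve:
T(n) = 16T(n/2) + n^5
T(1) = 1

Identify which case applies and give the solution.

a=16, b=2, f(n)=n^5. log_2(16) = 4. Since c=5 > 4 and the regularity condition holds (16(n/2)^5 = (16/2^5)n^5 with 16/2^5 < 1), Case 3 applies: T(n) = Θ(f(n)) = O(n^5).

Answer: O(n^5) - Case 3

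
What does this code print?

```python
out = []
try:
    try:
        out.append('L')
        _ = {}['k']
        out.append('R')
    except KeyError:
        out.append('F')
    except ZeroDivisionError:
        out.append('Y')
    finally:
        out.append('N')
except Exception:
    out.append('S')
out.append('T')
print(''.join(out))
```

Execution trace: 'L' (inner try body) → 'F' (inner except KeyError) → 'N' (inner finally) → 'T' (after the try/except). Output: LFNT

Answer: LFNT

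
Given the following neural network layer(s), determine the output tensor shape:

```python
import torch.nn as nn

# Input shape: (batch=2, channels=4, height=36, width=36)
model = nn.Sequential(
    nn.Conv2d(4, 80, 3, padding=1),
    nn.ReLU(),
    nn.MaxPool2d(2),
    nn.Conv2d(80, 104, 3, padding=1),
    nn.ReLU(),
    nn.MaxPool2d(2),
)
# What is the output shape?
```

Input: (2, 4, 36, 36) -> after first Conv2d: (2, 80, 36, 36) -> after first MaxPool2d: (2, 80, 18, 18) -> after second Conv2d: (2, 104, 18, 18) -> Output: (2, 104, 9, 9)

Answer: (2, 104, 9, 9)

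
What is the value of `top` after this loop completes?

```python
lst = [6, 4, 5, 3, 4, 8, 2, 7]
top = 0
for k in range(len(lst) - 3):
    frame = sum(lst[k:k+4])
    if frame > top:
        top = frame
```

Max sum of 4-element window in [6, 4, 5, 3, 4, 8, 2, 7]
`top` takes the values: 0 → 18 → 20 → 21

Answer: 21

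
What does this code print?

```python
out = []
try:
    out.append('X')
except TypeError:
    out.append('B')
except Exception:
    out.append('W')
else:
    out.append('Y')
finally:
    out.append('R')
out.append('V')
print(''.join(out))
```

Execution trace: 'X' (try body, no exception) → 'Y' (else) → 'R' (finally) → 'V' (after the try/except). Output: XYRV

Answer: XYRV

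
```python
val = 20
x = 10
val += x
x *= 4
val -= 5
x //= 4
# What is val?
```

Trace:
`val = 20` → val = 20
`x = 10` → x = 10
`val += x` → val = 30
`x *= 4` → x = 40
`val -= 5` → val = 25
`x //= 4` → x = 10
So val = 25

Answer: 25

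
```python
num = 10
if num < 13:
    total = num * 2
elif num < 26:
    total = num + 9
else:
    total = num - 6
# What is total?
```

Trace:
`num = 10` → num = 10
`if num < 13: ...` → num < 13 is True → total = 20
So total = 20

Answer: 20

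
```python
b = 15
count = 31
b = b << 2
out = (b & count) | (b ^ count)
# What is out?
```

Trace:
`b = 15` → b = 15
`count = 31` → count = 31
`b = b << 2` → b = 60
`out = (b & count) | (b ^ count)` → out = 63
So out = 63

Answer: 63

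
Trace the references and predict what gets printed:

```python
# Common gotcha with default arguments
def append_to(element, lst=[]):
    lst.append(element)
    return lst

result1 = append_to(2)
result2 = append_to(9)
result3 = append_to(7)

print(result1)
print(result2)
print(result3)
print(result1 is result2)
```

Key concept: mutable default argument gotcha.
Step by step:
`result1 = append_to(2)` → result1 = [2]
`result2 = append_to(9)` → result1 = [2, 9] (same object as result2); result2 = [2, 9] (same object as result1)
`result3 = append_to(7)` → result1 = [2, 9, 7] (same object as result2, result3); result2 = [2, 9, 7] (same object as result1, result3); result3 = [2, 9, 7] (same object as result1, result2)
`print(result1)` → prints [2, 9, 7]
`print(result2)` → prints [2, 9, 7]
`print(result3)` → prints [2, 9, 7]
`print(result1 is result2)` → prints True

Answer:
[2, 9, 7]
[2, 9, 7]
[2, 9, 7]
True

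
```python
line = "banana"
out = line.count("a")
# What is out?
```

Trace:
`line = "banana"` → line = 'banana'
`out = line.count("a")` → out = 3
So out = 3

Answer: 3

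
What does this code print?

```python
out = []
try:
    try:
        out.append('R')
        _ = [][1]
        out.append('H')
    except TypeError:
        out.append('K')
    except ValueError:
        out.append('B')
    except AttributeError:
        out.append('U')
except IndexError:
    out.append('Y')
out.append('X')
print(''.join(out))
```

Execution trace: 'R' (try body) → 'Y' (outer except IndexError) → 'X' (after the try/except). Output: RYX

Answer: RYX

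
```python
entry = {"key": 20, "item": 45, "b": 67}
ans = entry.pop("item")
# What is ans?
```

Trace:
`entry = {"key": 20, "item": 45, "b": 67}` → entry = {'key': 20, 'item': 45, 'b': 67}
`ans = entry.pop("item")` → entry = {'key': 20, 'b': 67}; ans = 45
So ans = 45

Answer: 45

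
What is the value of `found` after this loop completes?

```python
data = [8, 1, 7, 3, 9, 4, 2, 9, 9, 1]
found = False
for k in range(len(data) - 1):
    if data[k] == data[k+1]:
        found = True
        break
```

Check consecutive duplicates in [8, 1, 7, 3, 9, 4, 2, 9, 9, 1]
`found` takes the values: False → True

Answer: True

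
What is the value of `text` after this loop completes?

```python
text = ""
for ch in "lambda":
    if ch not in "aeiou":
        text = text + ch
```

Remove vowels from 'lambda'
`text` takes the values: "" → "l" → "lm" → "lmb" → "lmbd"

Answer: "lmbd"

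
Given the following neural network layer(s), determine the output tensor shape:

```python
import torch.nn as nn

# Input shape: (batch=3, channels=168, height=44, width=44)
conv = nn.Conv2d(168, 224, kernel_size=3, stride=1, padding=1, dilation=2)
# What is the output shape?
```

Input: (3, 168, 44, 44) -> Output: (3, 224, 42, 42)

Answer: (3, 224, 42, 42)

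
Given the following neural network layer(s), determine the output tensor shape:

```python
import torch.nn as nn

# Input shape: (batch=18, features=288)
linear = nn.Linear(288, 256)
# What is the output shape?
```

Input: (18, 288) -> Output: (18, 256)

Answer: (18, 256)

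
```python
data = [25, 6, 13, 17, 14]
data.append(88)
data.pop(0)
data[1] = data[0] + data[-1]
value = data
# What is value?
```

Trace:
`data = [25, 6, 13, 17, 14]` → data = [25, 6, 13, 17, 14]
`data.append(88)` → data = [25, 6, 13, 17, 14, 88]
`data.pop(0)` → data = [6, 13, 17, 14, 88]
`data[1] = data[0] + data[-1]` → data = [6, 94, 17, 14, 88]
`value = data` → value = [6, 94, 17, 14, 88]
So value = [6, 94, 17, 14, 88]

Answer: [6, 94, 17, 14, 88]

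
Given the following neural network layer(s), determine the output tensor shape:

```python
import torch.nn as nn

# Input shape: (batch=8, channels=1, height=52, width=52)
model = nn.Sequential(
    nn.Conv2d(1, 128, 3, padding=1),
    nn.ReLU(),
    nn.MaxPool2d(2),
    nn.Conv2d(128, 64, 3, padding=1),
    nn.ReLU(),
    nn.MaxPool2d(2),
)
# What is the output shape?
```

Input: (8, 1, 52, 52) -> after first Conv2d: (8, 128, 52, 52) -> after first MaxPool2d: (8, 128, 26, 26) -> after second Conv2d: (8, 64, 26, 26) -> Output: (8, 64, 13, 13)

Answer: (8, 64, 13, 13)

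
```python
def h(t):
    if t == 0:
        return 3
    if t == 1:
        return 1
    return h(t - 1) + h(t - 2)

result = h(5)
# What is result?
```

Build up from base cases: h(0)=3, h(1)=1, h(2)=4, h(3)=5, h(4)=9, h(5)=14

Answer: 14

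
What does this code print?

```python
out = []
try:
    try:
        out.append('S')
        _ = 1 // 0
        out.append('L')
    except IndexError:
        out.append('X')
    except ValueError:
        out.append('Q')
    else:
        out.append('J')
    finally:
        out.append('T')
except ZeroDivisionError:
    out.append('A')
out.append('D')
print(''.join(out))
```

Execution trace: 'S' (try body) → 'T' (finally) → 'A' (outer except ZeroDivisionError) → 'D' (after the try/except). Output: STAD

Answer: STAD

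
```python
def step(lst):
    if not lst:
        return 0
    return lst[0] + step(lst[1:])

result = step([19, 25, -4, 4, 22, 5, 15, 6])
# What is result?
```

19 + 25 + (-4) + 4 + 22 + 5 + 15 + 6 + 0 = 92

Answer: 92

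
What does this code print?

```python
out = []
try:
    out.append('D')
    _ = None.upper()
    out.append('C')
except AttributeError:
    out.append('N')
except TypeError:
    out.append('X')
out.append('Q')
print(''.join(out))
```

Execution trace: 'D' (try body) → 'N' (except AttributeError) → 'Q' (after the try/except). Output: DNQ

Answer: DNQ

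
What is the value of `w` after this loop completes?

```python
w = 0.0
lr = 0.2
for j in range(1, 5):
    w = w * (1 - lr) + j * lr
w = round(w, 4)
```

Moving average with lr=0.2
`w` takes the values: 0.0 → 0.2 → 0.56 → 1.048 → 1.6384

Answer: 1.6384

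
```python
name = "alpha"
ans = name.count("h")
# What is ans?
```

Trace:
`name = "alpha"` → name = 'alpha'
`ans = name.count("h")` → ans = 1
So ans = 1

Answer: 1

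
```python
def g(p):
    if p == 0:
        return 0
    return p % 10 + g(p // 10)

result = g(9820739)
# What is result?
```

Sum of digits of 9820739: 9 + 3 + 7 + 0 + 2 + 8 + 9 = 38

Answer: 38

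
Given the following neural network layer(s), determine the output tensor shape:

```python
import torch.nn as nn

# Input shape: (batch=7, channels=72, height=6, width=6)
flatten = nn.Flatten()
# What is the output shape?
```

Input: (7, 72, 6, 6) -> Output: (7, 2592)

Answer: (7, 2592)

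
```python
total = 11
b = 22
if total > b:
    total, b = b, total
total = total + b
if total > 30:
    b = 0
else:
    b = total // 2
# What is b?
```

Trace:
`total = 11` → total = 11
`b = 22` → b = 22
`if total > b: ...` → total > b is False → no variable changes
`total = total + b` → total = 33
`if total > 30: ...` → total > 30 is True → b = 0
So b = 0

Answer: 0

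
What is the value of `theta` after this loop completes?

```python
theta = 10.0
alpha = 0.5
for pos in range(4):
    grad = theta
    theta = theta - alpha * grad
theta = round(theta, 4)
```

Gradient descent: w = 10.0 * (1 - 0.5)^4
`theta` takes the values: 10.0 → 5.0 → 2.5 → 1.25 → 0.625

Answer: 0.625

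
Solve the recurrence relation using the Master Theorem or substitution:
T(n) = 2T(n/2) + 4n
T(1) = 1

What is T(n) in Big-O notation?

By Master Theorem: a=2, b=2, f(n)=4n. Since log_2(2) = 1 and f(n) = Θ(n^1), Case 2 applies. T(n) = O(n log n).

Answer: O(n log n)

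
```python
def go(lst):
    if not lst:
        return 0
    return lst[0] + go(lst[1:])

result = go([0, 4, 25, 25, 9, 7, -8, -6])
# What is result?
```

0 + 4 + 25 + 25 + 9 + 7 + (-8) + (-6) + 0 = 56

Answer: 56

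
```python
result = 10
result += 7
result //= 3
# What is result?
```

Trace:
`result = 10` → result = 10
`result += 7` → result = 17
`result //= 3` → result = 5
So result = 5

Answer: 5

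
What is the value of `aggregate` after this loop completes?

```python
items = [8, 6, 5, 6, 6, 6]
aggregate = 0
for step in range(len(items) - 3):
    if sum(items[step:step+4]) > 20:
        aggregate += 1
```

Count windows with sum > 20
`aggregate` takes the values: 0 → 1 → 2 → 3

Answer: 3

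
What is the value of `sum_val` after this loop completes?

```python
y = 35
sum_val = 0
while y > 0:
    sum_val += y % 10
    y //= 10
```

Sum digits of 35
`sum_val` takes the values: 0 → 5 → 8

Answer: 8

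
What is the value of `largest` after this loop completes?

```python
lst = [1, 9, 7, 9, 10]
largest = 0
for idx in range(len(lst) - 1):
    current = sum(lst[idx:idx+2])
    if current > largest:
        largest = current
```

Max sum of 2-element window in [1, 9, 7, 9, 10]
`largest` takes the values: 0 → 10 → 16 → 19

Answer: 19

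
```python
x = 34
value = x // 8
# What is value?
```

Trace:
`x = 34` → x = 34
`value = x // 8` → value = 4
So value = 4

Answer: 4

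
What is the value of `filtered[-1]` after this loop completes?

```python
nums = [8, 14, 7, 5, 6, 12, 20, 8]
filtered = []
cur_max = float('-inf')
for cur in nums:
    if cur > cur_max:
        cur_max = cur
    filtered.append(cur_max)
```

Running max ends at 20
`filtered` takes the values: [] → [8] → [8, 14] → [8, 14, 14] → [8, 14, 14, 14] → [8, 14, 14, 14, 14] → [8, 14, 14, 14, 14, 14] → [8, 14, 14, 14, 14, 14, 20] → [8, 14, 14, 14, 14, 14, 20, 20]
So `filtered[-1]` = 20

Answer: 20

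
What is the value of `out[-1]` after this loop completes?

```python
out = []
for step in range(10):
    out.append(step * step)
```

Last element of squares 0 to 9
`out` takes the values: [] → [0] → [0, 1] → [0, 1, 4] → [0, 1, 4, 9] → [0, 1, 4, 9, 16] → [0, 1, 4, 9, 16, 25] → [0, 1, 4, 9, 16, 25, 36] → [0, 1, 4, 9, 16, 25, 36, 49] → [0, 1, 4, 9, 16, 25, 36, 49, 64] → [0, 1, 4, 9, 16, 25, 36, 49, 64, 81]
So `out[-1]` = 81

Answer: 81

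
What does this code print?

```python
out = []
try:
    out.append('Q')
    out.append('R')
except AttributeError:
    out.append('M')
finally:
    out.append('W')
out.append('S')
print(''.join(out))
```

Execution trace: 'Q' (try body) → 'R' (try body, no exception) → 'W' (finally) → 'S' (after the try/except). Output: QRWS

Answer: QRWS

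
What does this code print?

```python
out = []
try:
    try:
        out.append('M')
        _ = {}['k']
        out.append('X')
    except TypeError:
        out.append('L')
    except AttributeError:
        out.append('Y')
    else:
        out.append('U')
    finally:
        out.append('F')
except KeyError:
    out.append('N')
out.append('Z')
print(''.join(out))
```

Execution trace: 'M' (try body) → 'F' (finally) → 'N' (outer except KeyError) → 'Z' (after the try/except). Output: MFNZ

Answer: MFNZ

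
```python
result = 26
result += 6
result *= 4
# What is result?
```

Trace:
`result = 26` → result = 26
`result += 6` → result = 32
`result *= 4` → result = 128
So result = 128

Answer: 128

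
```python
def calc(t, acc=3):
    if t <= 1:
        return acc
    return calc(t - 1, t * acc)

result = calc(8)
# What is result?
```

Accumulator trace (n, acc): (8, 3) -> (7, 24) -> (6, 168) -> (5, 1008) -> (4, 5040) -> (3, 20160) -> (2, 60480) -> (1, 120960) -> return 120960

Answer: 120960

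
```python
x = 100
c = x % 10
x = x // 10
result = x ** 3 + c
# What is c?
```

Trace:
`x = 100` → x = 100
`c = x % 10` → c = 0
`x = x // 10` → x = 10
`result = x ** 3 + c` → result = 1000
So c = 0

Answer: 0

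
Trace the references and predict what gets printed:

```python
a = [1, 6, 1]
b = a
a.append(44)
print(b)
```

Key concept: basic list aliasing.
Step by step:
`a = [1, 6, 1]` → a = [1, 6, 1]
`b = a` → b = [1, 6, 1] (same object as a)
`a.append(44)` → a = [1, 6, 1, 44] (same object as b); b = [1, 6, 1, 44] (same object as a)
`print(b)` → prints [1, 6, 1, 44]

Answer: [1, 6, 1, 44]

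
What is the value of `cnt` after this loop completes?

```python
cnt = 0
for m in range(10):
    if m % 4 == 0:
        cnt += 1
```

Count numbers divisible by 4 in range(10)
`cnt` takes the values: 0 → 1 → 2 → 3

Answer: 3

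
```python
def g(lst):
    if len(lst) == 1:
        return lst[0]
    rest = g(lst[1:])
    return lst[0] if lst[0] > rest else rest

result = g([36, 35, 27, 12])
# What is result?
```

Recursive max over [36, 35, 27, 12] = 36

Answer: 36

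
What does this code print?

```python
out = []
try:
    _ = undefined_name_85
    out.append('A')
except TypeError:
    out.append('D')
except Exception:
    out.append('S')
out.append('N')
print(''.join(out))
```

Execution trace: 'S' (except Exception) → 'N' (after the try/except). Output: SN

Answer: SN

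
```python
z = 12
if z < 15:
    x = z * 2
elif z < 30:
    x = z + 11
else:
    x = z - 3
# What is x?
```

Trace:
`z = 12` → z = 12
`if z < 15: ...` → z < 15 is True → x = 24
So x = 24

Answer: 24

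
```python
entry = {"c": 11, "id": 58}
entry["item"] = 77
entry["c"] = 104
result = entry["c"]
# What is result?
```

Trace:
`entry = {"c": 11, "id": 58}` → entry = {'c': 11, 'id': 58}
`entry["item"] = 77` → entry = {'c': 11, 'id': 58, 'item': 77}
`entry["c"] = 104` → entry = {'c': 104, 'id': 58, 'item': 77}
`result = entry["c"]` → result = 104
So result = 104

Answer: 104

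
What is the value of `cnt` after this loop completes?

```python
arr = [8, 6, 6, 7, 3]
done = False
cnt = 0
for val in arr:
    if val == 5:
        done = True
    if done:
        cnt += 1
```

Count elements after first 5 in [8, 6, 6, 7, 3]
`cnt` takes the values: 0

Answer: 0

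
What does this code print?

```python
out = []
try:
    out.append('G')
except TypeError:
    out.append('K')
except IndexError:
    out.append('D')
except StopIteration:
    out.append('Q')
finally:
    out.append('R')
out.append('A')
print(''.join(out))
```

Execution trace: 'G' (try body, no exception) → 'R' (finally) → 'A' (after the try/except). Output: GRA

Answer: GRA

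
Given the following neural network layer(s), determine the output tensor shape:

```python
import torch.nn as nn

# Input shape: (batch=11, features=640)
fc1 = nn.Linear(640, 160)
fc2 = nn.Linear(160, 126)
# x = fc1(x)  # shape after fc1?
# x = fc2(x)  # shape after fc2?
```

Input: (11, 640) -> after fc1: (11, 160) -> Output: (11, 126)

Answer: (11, 126)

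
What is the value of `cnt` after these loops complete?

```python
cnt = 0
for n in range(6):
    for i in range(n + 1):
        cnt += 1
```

Triangle: 1 + 2 + ... + 6
`cnt` takes the values: 0 → 1 → 2 → 3 → 4 → 5 → 6 → 7 → 8 → 9 → 10 → 11 → 12 → 13 → 14 → 15 → 16 → 17 → 18 → 19 → 20 → 21

Answer: 21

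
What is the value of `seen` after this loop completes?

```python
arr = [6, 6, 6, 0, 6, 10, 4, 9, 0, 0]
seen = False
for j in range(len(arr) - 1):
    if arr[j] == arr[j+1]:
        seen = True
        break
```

Check consecutive duplicates in [6, 6, 6, 0, 6, 10, 4, 9, 0, 0]
`seen` takes the values: False → True

Answer: True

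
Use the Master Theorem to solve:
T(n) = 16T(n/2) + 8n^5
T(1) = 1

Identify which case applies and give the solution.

a=16, b=2, f(n)=8n^5. log_2(16) = 4. Since c=5 > 4 and the regularity condition holds (16(n/2)^5 = (16/2^5)n^5 with 16/2^5 < 1), Case 3 applies: T(n) = Θ(f(n)) = O(n^5).

Answer: O(n^5) - Case 3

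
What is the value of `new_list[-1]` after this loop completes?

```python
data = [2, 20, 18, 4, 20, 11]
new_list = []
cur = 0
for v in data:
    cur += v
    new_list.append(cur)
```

Cumulative sum ends at 75
`new_list` takes the values: [] → [2] → [2, 22] → [2, 22, 40] → [2, 22, 40, 44] → [2, 22, 40, 44, 64] → [2, 22, 40, 44, 64, 75]
So `new_list[-1]` = 75

Answer: 75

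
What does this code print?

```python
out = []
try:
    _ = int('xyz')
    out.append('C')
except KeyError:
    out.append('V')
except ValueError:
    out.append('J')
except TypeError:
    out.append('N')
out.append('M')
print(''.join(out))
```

Execution trace: 'J' (except ValueError) → 'M' (after the try/except). Output: JM

Answer: JM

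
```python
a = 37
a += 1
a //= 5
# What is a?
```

Trace:
`a = 37` → a = 37
`a += 1` → a = 38
`a //= 5` → a = 7
So a = 7

Answer: 7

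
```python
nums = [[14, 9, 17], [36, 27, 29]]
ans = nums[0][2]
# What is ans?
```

Trace:
`nums = [[14, 9, 17], [36, 27, 29]]` → nums = [[14, 9, 17], [36, 27, 29]]
`ans = nums[0][2]` → ans = 17
So ans = 17

Answer: 17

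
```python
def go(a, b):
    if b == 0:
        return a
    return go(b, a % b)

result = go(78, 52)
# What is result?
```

go(78, 52) -> go(52, 26) -> go(26, 0) -> 26

Answer: 26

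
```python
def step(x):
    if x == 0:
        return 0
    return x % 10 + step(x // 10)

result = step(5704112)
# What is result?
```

Sum of digits of 5704112: 2 + 1 + 1 + 4 + 0 + 7 + 5 = 20

Answer: 20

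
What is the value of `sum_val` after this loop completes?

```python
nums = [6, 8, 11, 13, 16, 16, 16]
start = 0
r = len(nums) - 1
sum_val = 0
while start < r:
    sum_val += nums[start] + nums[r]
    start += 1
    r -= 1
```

Sum of pairs from ends
`sum_val` takes the values: 0 → 22 → 46 → 73

Answer: 73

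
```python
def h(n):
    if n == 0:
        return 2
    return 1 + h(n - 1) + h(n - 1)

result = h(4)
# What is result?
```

h(n) = 1 + 2·h(n-1), h(0)=2. Closed form: (2+1)·2^4 - 1 = 47.

Answer: 47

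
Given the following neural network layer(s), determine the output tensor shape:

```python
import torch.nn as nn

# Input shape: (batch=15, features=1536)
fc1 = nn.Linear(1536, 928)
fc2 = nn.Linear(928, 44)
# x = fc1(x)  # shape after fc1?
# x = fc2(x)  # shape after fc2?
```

Input: (15, 1536) -> after fc1: (15, 928) -> Output: (15, 44)

Answer: (15, 44)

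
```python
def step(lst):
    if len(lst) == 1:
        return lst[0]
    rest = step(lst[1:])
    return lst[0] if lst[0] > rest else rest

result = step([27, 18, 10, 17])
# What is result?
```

Recursive max over [27, 18, 10, 17] = 27

Answer: 27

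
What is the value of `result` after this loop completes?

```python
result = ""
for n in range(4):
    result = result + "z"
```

Repeat 'z' 4 times
`result` takes the values: "" → "z" → "zz" → "zzz" → "zzzz"

Answer: "zzzz"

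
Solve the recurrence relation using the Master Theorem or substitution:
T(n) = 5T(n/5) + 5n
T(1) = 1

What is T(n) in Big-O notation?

By Master Theorem: a=5, b=5, f(n)=5n. Since log_5(5) = 1 and f(n) = Θ(n^1), Case 2 applies. T(n) = O(n log n).

Answer: O(n log n)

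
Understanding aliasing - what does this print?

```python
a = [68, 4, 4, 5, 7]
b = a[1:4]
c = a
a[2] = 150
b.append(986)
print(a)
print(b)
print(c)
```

Key concept: slice vs alias.
Step by step:
`a = [68, 4, 4, 5, 7]` → a = [68, 4, 4, 5, 7]
`b = a[1:4]` → b = [4, 4, 5]
`c = a` → c = [68, 4, 4, 5, 7] (same object as a)
`a[2] = 150` → a = [68, 4, 150, 5, 7] (same object as c); c = [68, 4, 150, 5, 7] (same object as a)
`b.append(986)` → b = [4, 4, 5, 986]
`print(a)` → prints [68, 4, 150, 5, 7]
`print(b)` → prints [4, 4, 5, 986]
`print(c)` → prints [68, 4, 150, 5, 7]

Answer:
[68, 4, 150, 5, 7]
[4, 4, 5, 986]
[68, 4, 150, 5, 7]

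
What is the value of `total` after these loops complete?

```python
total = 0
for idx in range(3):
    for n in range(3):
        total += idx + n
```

Sum of all idx+n for idx,n in 3x3
`total` takes the values: 0 → 1 → 3 → 4 → 6 → 9 → 11 → 14 → 18

Answer: 18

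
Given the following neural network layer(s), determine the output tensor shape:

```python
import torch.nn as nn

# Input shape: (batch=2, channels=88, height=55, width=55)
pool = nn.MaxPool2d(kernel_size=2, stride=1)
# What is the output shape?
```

Input: (2, 88, 55, 55) -> Output: (2, 88, 54, 54)

Answer: (2, 88, 54, 54)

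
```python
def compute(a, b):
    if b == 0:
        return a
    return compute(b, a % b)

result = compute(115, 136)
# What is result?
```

compute(115, 136) -> compute(136, 115) -> compute(115, 21) -> compute(21, 10) -> compute(10, 1) -> compute(1, 0) -> 1

Answer: 1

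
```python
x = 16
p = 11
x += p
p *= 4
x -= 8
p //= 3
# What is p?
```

Trace:
`x = 16` → x = 16
`p = 11` → p = 11
`x += p` → x = 27
`p *= 4` → p = 44
`x -= 8` → x = 19
`p //= 3` → p = 14
So p = 14

Answer: 14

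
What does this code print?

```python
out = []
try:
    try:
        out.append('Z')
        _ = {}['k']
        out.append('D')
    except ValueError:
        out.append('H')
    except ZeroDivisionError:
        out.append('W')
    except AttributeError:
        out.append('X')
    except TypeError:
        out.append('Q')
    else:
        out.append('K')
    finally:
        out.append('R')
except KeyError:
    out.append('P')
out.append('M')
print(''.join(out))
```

Execution trace: 'Z' (try body) → 'R' (finally) → 'P' (outer except KeyError) → 'M' (after the try/except). Output: ZRPM

Answer: ZRPM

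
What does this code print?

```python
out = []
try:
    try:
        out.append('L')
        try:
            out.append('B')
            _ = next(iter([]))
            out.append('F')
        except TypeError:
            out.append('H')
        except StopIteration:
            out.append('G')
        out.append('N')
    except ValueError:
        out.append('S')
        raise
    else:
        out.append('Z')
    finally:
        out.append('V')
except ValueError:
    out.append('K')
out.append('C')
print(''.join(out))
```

Execution trace: 'L' (try body) → 'B' (inner try body) → 'G' (inner except StopIteration) → 'N' (try body, no exception) → 'Z' (else) → 'V' (finally) → 'C' (after the try/except). Output: LBGNZVC

Answer: LBGNZVC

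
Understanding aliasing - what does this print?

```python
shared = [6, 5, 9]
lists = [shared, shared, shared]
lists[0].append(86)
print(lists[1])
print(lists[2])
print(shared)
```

Key concept: list of same reference.
Step by step:
`shared = [6, 5, 9]` → shared = [6, 5, 9]
`lists = [shared, shared, shared]` → lists = [[6, 5, 9], [6, 5, 9], [6, 5, 9]]
`lists[0].append(86)` → shared = [6, 5, 9, 86]; lists = [[6, 5, 9, 86], [6, 5, 9, 86], [6, 5, 9, 86]]
`print(lists[1])` → prints [6, 5, 9, 86]
`print(lists[2])` → prints [6, 5, 9, 86]
`print(shared)` → prints [6, 5, 9, 86]

Answer:
[6, 5, 9, 86]
[6, 5, 9, 86]
[6, 5, 9, 86]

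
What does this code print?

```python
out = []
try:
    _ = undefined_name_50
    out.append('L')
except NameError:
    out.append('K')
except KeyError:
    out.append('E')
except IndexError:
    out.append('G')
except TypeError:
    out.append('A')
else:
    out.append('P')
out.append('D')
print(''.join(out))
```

Execution trace: 'K' (except NameError) → 'D' (after the try/except). Output: KD

Answer: KD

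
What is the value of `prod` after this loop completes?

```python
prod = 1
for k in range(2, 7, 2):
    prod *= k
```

Product of even numbers 2 to 6
`prod` takes the values: 1 → 2 → 8 → 48

Answer: 48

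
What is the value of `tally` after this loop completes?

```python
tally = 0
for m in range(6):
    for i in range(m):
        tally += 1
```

Triangle number: 0+1+2+...+5
`tally` takes the values: 0 → 1 → 2 → 3 → 4 → 5 → 6 → 7 → 8 → 9 → 10 → 11 → 12 → 13 → 14 → 15

Answer: 15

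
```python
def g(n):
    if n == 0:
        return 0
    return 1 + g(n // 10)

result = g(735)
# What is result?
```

Count of digits of 735: 3

Answer: 3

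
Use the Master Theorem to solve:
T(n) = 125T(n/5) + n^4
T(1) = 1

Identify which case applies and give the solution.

a=125, b=5, f(n)=n^4. log_5(125) = 3. Since c=4 > 3 and the regularity condition holds (125(n/5)^4 = (125/5^4)n^4 with 125/5^4 < 1), Case 3 applies: T(n) = Θ(f(n)) = O(n^4).

Answer: O(n^4) - Case 3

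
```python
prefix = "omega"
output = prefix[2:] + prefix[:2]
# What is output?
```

Trace:
`prefix = "omega"` → prefix = 'omega'
`output = prefix[2:] + prefix[:2]` → output = 'egaom'
So output = 'egaom'

Answer: 'egaom'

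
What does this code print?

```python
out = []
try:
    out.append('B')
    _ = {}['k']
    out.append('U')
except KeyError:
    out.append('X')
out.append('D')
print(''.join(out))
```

Execution trace: 'B' (try body) → 'X' (except KeyError) → 'D' (after the try/except). Output: BXD

Answer: BXD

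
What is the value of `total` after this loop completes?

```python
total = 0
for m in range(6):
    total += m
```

Sum of 0 to 5 = 15
`total` takes the values: 0 → 1 → 3 → 6 → 10 → 15

Answer: 15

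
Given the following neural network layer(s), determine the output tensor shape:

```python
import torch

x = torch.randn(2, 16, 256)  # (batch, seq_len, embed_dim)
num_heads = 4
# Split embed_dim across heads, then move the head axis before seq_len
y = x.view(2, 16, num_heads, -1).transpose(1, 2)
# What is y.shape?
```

Input: (2, 16, 256) -> head_dim = 256 // 4 = 64; after view: (2, 16, 4, 64) -> after transpose(1, 2): (2, 4, 16, 64) -> Output: (2, 4, 16, 64)

Answer: (2, 4, 16, 64)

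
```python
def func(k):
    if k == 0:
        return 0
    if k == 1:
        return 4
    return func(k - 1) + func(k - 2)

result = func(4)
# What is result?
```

Build up from base cases: func(0)=0, func(1)=4, func(2)=4, func(3)=8, func(4)=12

Answer: 12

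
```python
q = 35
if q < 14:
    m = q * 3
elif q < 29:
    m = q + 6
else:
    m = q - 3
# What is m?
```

Trace:
`q = 35` → q = 35
`if q < 14: ...` → q < 14 is False, q < 29 is False, take else branch → m = 32
So m = 32

Answer: 32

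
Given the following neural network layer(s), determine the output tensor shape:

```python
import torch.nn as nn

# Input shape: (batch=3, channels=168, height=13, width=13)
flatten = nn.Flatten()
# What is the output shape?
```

Input: (3, 168, 13, 13) -> Output: (3, 28392)

Answer: (3, 28392)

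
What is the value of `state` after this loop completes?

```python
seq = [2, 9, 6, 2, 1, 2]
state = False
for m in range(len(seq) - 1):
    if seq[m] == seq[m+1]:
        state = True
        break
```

Check consecutive duplicates in [2, 9, 6, 2, 1, 2]
`state` takes the values: False

Answer: False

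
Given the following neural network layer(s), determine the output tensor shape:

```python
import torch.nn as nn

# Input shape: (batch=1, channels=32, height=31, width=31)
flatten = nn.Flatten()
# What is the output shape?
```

Input: (1, 32, 31, 31) -> Output: (1, 30752)

Answer: (1, 30752)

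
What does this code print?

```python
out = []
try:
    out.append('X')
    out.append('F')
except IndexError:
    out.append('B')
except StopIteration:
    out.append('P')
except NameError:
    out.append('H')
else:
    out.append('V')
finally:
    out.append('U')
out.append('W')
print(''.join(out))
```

Execution trace: 'X' (try body) → 'F' (try body, no exception) → 'V' (else) → 'U' (finally) → 'W' (after the try/except). Output: XFVUW

Answer: XFVUW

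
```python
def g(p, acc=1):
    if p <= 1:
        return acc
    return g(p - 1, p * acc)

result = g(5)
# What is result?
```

Accumulator trace (n, acc): (5, 1) -> (4, 5) -> (3, 20) -> (2, 60) -> (1, 120) -> return 120

Answer: 120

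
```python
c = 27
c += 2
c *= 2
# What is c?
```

Trace:
`c = 27` → c = 27
`c += 2` → c = 29
`c *= 2` → c = 58
So c = 58

Answer: 58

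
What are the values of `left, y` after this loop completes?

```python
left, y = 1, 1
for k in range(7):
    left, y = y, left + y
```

Fibonacci: after 7 iterations
`left, y` takes the values: (1, 1) → (1, 2) → (2, 3) → (3, 5) → (5, 8) → (8, 13) → (13, 21) → (21, 34)

Answer: 21, 34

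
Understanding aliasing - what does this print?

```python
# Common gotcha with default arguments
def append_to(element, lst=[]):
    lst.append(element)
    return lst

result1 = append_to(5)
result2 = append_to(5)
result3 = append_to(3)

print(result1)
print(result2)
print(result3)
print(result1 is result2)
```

Key concept: mutable default argument gotcha.
Step by step:
`result1 = append_to(5)` → result1 = [5]
`result2 = append_to(5)` → result1 = [5, 5] (same object as result2); result2 = [5, 5] (same object as result1)
`result3 = append_to(3)` → result1 = [5, 5, 3] (same object as result2, result3); result2 = [5, 5, 3] (same object as result1, result3); result3 = [5, 5, 3] (same object as result1, result2)
`print(result1)` → prints [5, 5, 3]
`print(result2)` → prints [5, 5, 3]
`print(result3)` → prints [5, 5, 3]
`print(result1 is result2)` → prints True

Answer:
[5, 5, 3]
[5, 5, 3]
[5, 5, 3]
True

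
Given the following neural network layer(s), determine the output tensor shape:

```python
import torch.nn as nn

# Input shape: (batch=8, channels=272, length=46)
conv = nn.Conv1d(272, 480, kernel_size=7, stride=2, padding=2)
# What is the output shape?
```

Input: (8, 272, 46) -> Output: (8, 480, 22)

Answer: (8, 480, 22)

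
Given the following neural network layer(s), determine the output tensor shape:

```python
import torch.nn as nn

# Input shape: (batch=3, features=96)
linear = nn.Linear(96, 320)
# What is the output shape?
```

Input: (3, 96) -> Output: (3, 320)

Answer: (3, 320)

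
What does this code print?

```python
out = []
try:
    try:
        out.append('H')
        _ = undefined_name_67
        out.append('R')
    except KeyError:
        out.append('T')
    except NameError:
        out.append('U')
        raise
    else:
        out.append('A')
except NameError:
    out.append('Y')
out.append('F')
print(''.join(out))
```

Execution trace: 'H' (inner try body) → 'U' (inner except NameError) → 'Y' (outer except NameError) → 'F' (after the try/except). Output: HUYF

Answer: HUYF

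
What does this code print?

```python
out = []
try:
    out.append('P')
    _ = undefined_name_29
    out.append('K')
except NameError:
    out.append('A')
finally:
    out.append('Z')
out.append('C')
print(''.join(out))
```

Execution trace: 'P' (try body) → 'A' (except NameError) → 'Z' (finally) → 'C' (after the try/except). Output: PAZC

Answer: PAZC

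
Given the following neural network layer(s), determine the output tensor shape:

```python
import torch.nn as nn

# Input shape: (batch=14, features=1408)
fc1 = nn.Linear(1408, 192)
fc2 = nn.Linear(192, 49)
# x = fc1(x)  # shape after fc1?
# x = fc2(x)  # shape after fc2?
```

Input: (14, 1408) -> after fc1: (14, 192) -> Output: (14, 49)

Answer: (14, 49)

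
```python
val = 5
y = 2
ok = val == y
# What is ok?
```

Trace:
`val = 5` → val = 5
`y = 2` → y = 2
`ok = val == y` → ok = False
So ok = False

Answer: False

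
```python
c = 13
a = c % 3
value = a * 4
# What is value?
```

Trace:
`c = 13` → c = 13
`a = c % 3` → a = 1
`value = a * 4` → value = 4
So value = 4

Answer: 4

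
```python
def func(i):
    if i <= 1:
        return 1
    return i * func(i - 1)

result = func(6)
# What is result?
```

func(6) = 6 * 5 * 4 * 3 * 2 * 1 = 720

Answer: 720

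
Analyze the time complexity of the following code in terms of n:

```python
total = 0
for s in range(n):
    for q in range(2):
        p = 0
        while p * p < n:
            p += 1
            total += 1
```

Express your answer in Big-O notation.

Each loop level contributes: n × 1 × √n. Multiplying the contributions gives O(n√n).

Answer: O(n√n)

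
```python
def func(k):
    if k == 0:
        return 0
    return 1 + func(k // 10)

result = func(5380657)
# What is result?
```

Count of digits of 5380657: 7

Answer: 7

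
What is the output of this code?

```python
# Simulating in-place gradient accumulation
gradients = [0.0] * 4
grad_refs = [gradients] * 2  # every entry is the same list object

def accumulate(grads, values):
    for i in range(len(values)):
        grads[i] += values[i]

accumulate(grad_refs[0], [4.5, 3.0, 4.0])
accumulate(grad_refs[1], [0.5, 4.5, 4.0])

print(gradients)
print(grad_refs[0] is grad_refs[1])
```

Key concept: gradient accumulation aliasing.
Step by step:
`gradients = [0.0] * 4` → gradients = [0.0, 0.0, 0.0, 0.0]
`grad_refs = [gradients] * 2` → grad_refs = [[0.0, 0.0, 0.0, 0.0], [0.0, 0.0, 0.0, 0.0]]
`accumulate(grad_refs[0], [4.5, 3.0, 4.0])` → gradients = [4.5, 3.0, 4.0, 0.0]; grad_refs = [[4.5, 3.0, 4.0, 0.0], [4.5, 3.0, 4.0, 0.0]]
`accumulate(grad_refs[1], [0.5, 4.5, 4.0])` → gradients = [5.0, 7.5, 8.0, 0.0]; grad_refs = [[5.0, 7.5, 8.0, 0.0], [5.0, 7.5, 8.0, 0.0]]
`print(gradients)` → prints [5.0, 7.5, 8.0, 0.0]
`print(grad_refs[0] is grad_refs[1])` → prints True

Answer:
[5.0, 7.5, 8.0, 0.0]
True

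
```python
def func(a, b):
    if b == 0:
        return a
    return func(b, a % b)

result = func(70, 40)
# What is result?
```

func(70, 40) -> func(40, 30) -> func(30, 10) -> func(10, 0) -> 10

Answer: 10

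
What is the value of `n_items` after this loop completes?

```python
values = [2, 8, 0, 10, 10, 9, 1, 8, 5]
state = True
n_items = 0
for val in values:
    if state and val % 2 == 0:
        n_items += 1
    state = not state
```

Count even values at even positions
`n_items` takes the values: 0 → 1 → 2 → 3

Answer: 3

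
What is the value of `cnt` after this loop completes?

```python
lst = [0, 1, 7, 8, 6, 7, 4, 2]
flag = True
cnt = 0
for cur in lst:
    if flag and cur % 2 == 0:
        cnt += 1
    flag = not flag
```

Count even values at even positions
`cnt` takes the values: 0 → 1 → 2 → 3

Answer: 3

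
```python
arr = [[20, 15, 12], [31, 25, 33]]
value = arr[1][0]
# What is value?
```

Trace:
`arr = [[20, 15, 12], [31, 25, 33]]` → arr = [[20, 15, 12], [31, 25, 33]]
`value = arr[1][0]` → value = 31
So value = 31

Answer: 31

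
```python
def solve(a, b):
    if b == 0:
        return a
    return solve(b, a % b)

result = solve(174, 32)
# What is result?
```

solve(174, 32) -> solve(32, 14) -> solve(14, 4) -> solve(4, 2) -> solve(2, 0) -> 2

Answer: 2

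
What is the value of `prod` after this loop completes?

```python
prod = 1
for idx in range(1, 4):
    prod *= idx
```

3! = 6
`prod` takes the values: 1 → 2 → 6

Answer: 6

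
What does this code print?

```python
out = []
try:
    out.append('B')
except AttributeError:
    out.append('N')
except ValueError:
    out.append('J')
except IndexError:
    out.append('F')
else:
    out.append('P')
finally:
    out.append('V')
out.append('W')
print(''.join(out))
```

Execution trace: 'B' (try body, no exception) → 'P' (else) → 'V' (finally) → 'W' (after the try/except). Output: BPVW

Answer: BPVW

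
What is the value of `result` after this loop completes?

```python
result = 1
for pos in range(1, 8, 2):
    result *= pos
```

Product of 1, 3, 5, ... up to 7
`result` takes the values: 1 → 3 → 15 → 105

Answer: 105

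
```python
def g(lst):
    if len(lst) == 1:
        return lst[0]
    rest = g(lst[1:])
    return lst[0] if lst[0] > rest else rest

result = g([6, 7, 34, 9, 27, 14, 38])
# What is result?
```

Recursive max over [6, 7, 34, 9, 27, 14, 38] = 38

Answer: 38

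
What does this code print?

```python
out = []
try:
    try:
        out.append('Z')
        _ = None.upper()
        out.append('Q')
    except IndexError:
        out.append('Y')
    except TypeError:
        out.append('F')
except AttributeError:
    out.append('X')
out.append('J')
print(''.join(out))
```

Execution trace: 'Z' (inner try body) → 'X' (outer except AttributeError) → 'J' (after the try/except). Output: ZXJ

Answer: ZXJ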